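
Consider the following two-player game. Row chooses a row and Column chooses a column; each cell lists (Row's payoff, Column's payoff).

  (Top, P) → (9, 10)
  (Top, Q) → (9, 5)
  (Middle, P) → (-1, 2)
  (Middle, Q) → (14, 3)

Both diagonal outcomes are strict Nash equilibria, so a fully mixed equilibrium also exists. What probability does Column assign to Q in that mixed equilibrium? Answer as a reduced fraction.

Column's mix q on P must make Row indifferent between Top and Middle.
Row's payoff from Top: 9q + 9(1−q). From Middle: (-1)q + 14(1−q).
Set equal: 10q = 5(1−q) → q = 5/15 = 1/3.
Probability on Q is 1 − 1/3 = 2/3.

2/3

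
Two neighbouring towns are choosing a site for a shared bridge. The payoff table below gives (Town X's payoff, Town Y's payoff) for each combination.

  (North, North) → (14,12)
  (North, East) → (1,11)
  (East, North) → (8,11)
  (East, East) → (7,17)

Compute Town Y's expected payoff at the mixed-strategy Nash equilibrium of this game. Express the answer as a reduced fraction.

Town X mixes with probability p on North, chosen so Town Y is indifferent: 12p + 11(1−p) = 11p + 17(1−p) gives p = 6/7.
Town Y's expected payoff is 12·6/7 + 11·1/7 = 83/7.

83/7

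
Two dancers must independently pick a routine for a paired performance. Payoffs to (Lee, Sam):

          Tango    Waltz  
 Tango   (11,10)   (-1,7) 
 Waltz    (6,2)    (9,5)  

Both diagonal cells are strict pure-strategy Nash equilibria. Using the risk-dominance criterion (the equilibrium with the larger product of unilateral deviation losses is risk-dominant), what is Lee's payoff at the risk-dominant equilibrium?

9

At both Tango: Lee loses 11 − 6 = 5 by deviating; Sam loses 10 − 7 = 3. Product = 5·3 = 15.
At both Waltz: Lee loses 9 − (-1) = 10 by deviating; Sam loses 5 − 2 = 3. Product = 10·3 = 30.
30 > 15, so both Waltz is risk-dominant. Lee's payoff there is 9.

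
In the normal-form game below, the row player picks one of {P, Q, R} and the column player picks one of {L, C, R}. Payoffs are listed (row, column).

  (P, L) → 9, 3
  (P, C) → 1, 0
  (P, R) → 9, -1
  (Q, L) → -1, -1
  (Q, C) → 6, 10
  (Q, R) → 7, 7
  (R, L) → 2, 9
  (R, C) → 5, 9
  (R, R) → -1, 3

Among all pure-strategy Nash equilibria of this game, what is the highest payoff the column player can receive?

10

(P, L) is a pure NE (the row player: 9 ≥ 2; the column player: 3 ≥ 0). The column player gets 3.
(Q, C) is a pure NE (the row player: 6 ≥ 5; the column player: 10 ≥ 7). The column player gets 10.
Every other cell has a profitable deviation for at least one player. Highest of {3, 10} is 10.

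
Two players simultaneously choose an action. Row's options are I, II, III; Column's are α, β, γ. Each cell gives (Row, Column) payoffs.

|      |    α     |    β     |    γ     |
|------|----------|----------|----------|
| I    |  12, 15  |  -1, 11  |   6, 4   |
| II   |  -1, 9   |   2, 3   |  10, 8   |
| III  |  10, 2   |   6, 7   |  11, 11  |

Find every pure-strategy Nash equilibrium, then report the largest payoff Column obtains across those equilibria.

(I, α) is a pure NE (Row: 12 ≥ 10; Column: 15 ≥ 11). Column gets 15.
(III, γ) is a pure NE (Row: 11 ≥ 10; Column: 11 ≥ 7). Column gets 11.
Every other cell has a profitable deviation for at least one player. Highest of {15, 11} is 15.

15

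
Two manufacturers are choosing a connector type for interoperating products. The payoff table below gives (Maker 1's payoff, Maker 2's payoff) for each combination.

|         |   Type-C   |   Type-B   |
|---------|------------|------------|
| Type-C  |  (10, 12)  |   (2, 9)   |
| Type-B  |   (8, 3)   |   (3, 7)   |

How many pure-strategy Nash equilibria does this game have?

Both Type-C: Maker 1 gets 10 (best alternative 8); Maker 2 gets 12 (best alternative 9). Neither deviates — NE.
Both Type-B: Maker 1 gets 3 (best alternative 2); Maker 2 gets 7 (best alternative 3). Neither deviates — NE.
(Type-C, Type-B) is not a NE: Maker 1 would switch to Type-B (3 > 2).
No other cell survives both best-response checks, so there are 2 pure NE.

2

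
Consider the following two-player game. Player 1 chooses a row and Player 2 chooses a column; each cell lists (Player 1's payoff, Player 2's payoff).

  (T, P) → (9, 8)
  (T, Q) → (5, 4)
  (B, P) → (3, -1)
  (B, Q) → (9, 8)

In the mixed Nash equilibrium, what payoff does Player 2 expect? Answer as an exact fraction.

68/13

Player 1 mixes with probability p on T, chosen so Player 2 is indifferent: 8p + (-1)(1−p) = 4p + 8(1−p) gives p = 9/13.
Player 2's expected payoff is 8·9/13 + (-1)·4/13 = 68/13.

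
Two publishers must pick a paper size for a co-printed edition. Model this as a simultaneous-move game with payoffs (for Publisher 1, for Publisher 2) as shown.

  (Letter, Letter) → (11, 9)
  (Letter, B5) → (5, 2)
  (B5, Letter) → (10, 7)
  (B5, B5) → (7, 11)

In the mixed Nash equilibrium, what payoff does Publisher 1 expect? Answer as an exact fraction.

9

Publisher 2 mixes with probability q on Letter, chosen so Publisher 1 is indifferent: 11q + 5(1−q) = 10q + 7(1−q) gives q = 2/3.
Publisher 1's expected payoff (from either row, since indifferent) is 11·2/3 + 5·1/3 = 9.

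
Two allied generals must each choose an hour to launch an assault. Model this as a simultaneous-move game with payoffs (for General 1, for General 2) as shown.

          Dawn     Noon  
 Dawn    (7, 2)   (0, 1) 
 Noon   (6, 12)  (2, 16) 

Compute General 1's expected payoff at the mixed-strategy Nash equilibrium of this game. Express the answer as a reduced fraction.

14/3

General 2 mixes with probability q on Dawn, chosen so General 1 is indifferent: 7q + 0(1−q) = 6q + 2(1−q) gives q = 2/3.
General 1's expected payoff (from either row, since indifferent) is 7·2/3 + 0·1/3 = 14/3.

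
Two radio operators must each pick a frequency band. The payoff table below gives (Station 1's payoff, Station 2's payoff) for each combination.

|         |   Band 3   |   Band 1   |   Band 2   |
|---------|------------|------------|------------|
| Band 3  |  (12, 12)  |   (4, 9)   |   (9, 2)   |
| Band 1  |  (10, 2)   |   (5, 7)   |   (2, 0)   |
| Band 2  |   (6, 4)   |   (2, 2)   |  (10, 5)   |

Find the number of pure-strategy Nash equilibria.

Both Band 3: Station 1 gets 12 (best alternative 10); Station 2 gets 12 (best alternative 9). Neither deviates — NE.
Both Band 1: Station 1 gets 5 (best alternative 4); Station 2 gets 7 (best alternative 2). Neither deviates — NE.
Both Band 2: Station 1 gets 10 (best alternative 9); Station 2 gets 5 (best alternative 4). Neither deviates — NE.
(Band 1, Band 2) is not a NE: Station 1 would switch to Band 2 (10 > 2).
No other cell survives both best-response checks, so there are 3 pure NE.

3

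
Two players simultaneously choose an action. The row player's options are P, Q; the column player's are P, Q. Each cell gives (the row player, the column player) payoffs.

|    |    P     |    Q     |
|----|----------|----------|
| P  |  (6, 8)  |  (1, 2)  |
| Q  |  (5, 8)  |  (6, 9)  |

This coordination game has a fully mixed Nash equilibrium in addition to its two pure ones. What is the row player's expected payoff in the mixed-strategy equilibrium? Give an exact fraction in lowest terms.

31/6

The column player mixes with probability q on P, chosen so the row player is indifferent: 6q + 1(1−q) = 5q + 6(1−q) gives q = 5/6.
The row player's expected payoff (from either row, since indifferent) is 6·5/6 + 1·1/6 = 31/6.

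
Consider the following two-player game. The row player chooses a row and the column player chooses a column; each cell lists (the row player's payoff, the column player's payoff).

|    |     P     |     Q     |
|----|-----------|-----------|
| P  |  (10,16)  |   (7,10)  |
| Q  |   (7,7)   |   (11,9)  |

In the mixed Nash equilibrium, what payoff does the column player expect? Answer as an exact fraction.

37/4

The row player mixes with probability p on P, chosen so the column player is indifferent: 16p + 7(1−p) = 10p + 9(1−p) gives p = 1/4.
The column player's expected payoff is 16·1/4 + 7·3/4 = 37/4.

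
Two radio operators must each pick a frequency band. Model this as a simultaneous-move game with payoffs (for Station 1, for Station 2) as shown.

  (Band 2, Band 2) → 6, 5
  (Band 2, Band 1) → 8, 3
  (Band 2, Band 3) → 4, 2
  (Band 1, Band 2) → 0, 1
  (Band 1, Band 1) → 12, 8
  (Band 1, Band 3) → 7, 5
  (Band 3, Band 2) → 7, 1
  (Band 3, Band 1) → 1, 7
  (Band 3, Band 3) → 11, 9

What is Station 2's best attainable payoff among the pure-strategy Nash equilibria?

Both Band 1 is a pure NE (Station 1: 12 ≥ 8; Station 2: 8 ≥ 5). Station 2 gets 8.
Both Band 3 is a pure NE (Station 1: 11 ≥ 7; Station 2: 9 ≥ 7). Station 2 gets 9.
Every other cell has a profitable deviation for at least one player. Highest of {8, 9} is 9.

9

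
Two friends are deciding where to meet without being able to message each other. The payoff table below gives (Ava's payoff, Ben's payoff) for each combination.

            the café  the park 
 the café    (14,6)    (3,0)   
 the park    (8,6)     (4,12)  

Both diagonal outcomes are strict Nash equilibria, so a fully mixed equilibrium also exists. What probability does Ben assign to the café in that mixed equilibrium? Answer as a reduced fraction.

1/7

Ben's mix q on the café must make Ava indifferent between the café and the park.
Ava's payoff from the café: 14q + 3(1−q). From the park: 8q + 4(1−q).
Set equal: 6q = 1(1−q) → q = 1/7.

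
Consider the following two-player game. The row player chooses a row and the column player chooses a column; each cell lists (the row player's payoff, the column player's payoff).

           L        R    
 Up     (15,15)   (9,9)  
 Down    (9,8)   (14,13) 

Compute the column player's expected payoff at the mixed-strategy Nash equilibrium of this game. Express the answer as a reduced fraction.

123/11

The row player mixes with probability p on Up, chosen so the column player is indifferent: 15p + 8(1−p) = 9p + 13(1−p) gives p = 5/11.
The column player's expected payoff is 15·5/11 + 8·6/11 = 123/11.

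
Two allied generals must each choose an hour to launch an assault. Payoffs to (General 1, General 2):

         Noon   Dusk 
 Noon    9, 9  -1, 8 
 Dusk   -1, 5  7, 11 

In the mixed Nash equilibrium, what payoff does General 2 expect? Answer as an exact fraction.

General 1 mixes with probability p on Noon, chosen so General 2 is indifferent: 9p + 5(1−p) = 8p + 11(1−p) gives p = 6/7.
General 2's expected payoff is 9·6/7 + 5·1/7 = 59/7.

59/7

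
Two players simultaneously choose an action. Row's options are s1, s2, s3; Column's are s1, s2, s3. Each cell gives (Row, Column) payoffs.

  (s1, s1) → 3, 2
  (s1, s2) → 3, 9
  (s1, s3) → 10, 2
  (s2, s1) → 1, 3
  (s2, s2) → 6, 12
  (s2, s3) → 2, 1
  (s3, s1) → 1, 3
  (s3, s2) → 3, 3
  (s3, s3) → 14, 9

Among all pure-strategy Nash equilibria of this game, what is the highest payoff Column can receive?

Both s2 is a pure NE (Row: 6 ≥ 3; Column: 12 ≥ 3). Column gets 12.
Both s3 is a pure NE (Row: 14 ≥ 10; Column: 9 ≥ 3). Column gets 9.
Every other cell has a profitable deviation for at least one player. Highest of {12, 9} is 12.

12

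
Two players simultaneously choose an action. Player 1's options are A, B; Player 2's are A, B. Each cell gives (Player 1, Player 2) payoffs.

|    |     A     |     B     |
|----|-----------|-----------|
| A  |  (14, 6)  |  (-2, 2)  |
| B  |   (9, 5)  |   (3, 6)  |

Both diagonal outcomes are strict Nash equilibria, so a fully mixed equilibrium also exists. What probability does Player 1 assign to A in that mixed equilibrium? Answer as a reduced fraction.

Player 1's mix p on A must make Player 2 indifferent between A and B.
Player 2's payoff from A: 6p + 5(1−p). From B: 2p + 6(1−p).
Set equal: 4p = 1(1−p) → p = 1/5.

1/5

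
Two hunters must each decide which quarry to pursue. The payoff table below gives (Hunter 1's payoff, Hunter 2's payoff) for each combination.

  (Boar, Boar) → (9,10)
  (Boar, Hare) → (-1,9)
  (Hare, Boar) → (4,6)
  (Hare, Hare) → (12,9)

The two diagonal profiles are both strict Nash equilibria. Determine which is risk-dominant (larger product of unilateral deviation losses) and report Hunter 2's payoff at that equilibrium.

9

At both Boar: Hunter 1 loses 9 − 4 = 5 by deviating; Hunter 2 loses 10 − 9 = 1. Product = 5·1 = 5.
At both Hare: Hunter 1 loses 12 − (-1) = 13 by deviating; Hunter 2 loses 9 − 6 = 3. Product = 13·3 = 39.
39 > 5, so both Hare is risk-dominant. Hunter 2's payoff there is 9.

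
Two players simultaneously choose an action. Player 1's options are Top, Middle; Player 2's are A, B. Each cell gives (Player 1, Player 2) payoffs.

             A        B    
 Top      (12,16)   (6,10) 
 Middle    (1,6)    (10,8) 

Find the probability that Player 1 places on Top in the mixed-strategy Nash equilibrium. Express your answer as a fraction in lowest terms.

Player 1's mix p on Top must make Player 2 indifferent between A and B.
Player 2's payoff from A: 16p + 6(1−p). From B: 10p + 8(1−p).
Set equal: 6p = 2(1−p) → p = 2/8 = 1/4.

1/4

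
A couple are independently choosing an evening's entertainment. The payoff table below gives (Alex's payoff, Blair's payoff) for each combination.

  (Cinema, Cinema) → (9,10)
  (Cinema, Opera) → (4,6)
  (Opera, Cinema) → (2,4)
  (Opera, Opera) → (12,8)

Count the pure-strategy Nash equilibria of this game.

Both Cinema: Alex gets 9 (best alternative 2); Blair gets 10 (best alternative 6). Neither deviates — NE.
Both Opera: Alex gets 12 (best alternative 4); Blair gets 8 (best alternative 4). Neither deviates — NE.
(Opera, Cinema) is not a NE: Alex would switch to Cinema (9 > 2).
No other cell survives both best-response checks, so there are 2 pure NE.

2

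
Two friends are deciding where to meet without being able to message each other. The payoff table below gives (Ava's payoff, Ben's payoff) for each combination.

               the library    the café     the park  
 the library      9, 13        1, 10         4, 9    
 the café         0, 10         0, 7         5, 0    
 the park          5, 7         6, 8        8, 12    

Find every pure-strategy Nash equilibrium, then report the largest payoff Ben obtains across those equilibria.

13

Both the library is a pure NE (Ava: 9 ≥ 5; Ben: 13 ≥ 10). Ben gets 13.
Both the park is a pure NE (Ava: 8 ≥ 5; Ben: 12 ≥ 8). Ben gets 12.
Every other cell has a profitable deviation for at least one player. Highest of {13, 12} is 13.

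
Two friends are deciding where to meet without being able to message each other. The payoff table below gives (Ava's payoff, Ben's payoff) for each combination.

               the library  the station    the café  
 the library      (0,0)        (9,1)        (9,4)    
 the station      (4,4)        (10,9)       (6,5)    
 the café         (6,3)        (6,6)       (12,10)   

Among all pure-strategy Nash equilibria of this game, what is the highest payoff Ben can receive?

10

Both the station is a pure NE (Ava: 10 ≥ 9; Ben: 9 ≥ 5). Ben gets 9.
Both the café is a pure NE (Ava: 12 ≥ 9; Ben: 10 ≥ 6). Ben gets 10.
Every other cell has a profitable deviation for at least one player. Highest of {9, 10} is 10.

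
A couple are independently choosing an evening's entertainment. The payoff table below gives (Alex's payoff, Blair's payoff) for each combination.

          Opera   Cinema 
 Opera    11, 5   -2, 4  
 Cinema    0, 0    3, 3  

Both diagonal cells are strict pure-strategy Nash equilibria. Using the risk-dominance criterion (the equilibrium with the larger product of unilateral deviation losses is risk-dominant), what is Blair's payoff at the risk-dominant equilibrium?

3

At both Opera: Alex loses 11 − 0 = 11 by deviating; Blair loses 5 − 4 = 1. Product = 11·1 = 11.
At both Cinema: Alex loses 3 − (-2) = 5 by deviating; Blair loses 3 − 0 = 3. Product = 5·3 = 15.
15 > 11, so both Cinema is risk-dominant. Blair's payoff there is 3.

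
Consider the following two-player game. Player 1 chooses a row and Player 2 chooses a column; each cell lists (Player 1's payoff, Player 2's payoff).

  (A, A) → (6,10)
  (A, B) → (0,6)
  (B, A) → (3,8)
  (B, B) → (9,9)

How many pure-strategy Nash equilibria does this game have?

Both A: Player 1 gets 6 (best alternative 3); Player 2 gets 10 (best alternative 6). Neither deviates — NE.
Both B: Player 1 gets 9 (best alternative 0); Player 2 gets 9 (best alternative 8). Neither deviates — NE.
(A, B) is not a NE: Player 1 would switch to B (9 > 0).
No other cell survives both best-response checks, so there are 2 pure NE.

2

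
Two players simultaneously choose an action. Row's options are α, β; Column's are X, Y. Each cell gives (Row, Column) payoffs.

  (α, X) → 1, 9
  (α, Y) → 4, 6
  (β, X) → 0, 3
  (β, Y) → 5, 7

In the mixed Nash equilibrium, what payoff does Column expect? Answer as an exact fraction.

Row mixes with probability p on α, chosen so Column is indifferent: 9p + 3(1−p) = 6p + 7(1−p) gives p = 4/7.
Column's expected payoff is 9·4/7 + 3·3/7 = 45/7.

45/7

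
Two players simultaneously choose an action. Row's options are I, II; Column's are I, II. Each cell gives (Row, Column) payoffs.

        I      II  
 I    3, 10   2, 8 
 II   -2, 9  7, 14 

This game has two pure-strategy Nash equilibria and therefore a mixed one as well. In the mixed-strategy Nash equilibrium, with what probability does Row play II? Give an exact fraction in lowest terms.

Row's mix p on I must make Column indifferent between I and II.
Column's payoff from I: 10p + 9(1−p). From II: 8p + 14(1−p).
Set equal: 2p = 5(1−p) → p = 5/7.
Probability on II is 1 − 5/7 = 2/7.

2/7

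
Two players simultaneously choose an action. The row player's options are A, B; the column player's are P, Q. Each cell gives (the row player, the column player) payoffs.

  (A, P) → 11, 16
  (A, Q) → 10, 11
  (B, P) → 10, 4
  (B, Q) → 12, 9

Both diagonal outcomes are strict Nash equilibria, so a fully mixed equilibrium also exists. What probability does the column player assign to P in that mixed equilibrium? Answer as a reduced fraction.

2/3

The column player's mix q on P must make the row player indifferent between A and B.
The row player's payoff from A: 11q + 10(1−q). From B: 10q + 12(1−q).
Set equal: 1q = 2(1−q) → q = 2/3.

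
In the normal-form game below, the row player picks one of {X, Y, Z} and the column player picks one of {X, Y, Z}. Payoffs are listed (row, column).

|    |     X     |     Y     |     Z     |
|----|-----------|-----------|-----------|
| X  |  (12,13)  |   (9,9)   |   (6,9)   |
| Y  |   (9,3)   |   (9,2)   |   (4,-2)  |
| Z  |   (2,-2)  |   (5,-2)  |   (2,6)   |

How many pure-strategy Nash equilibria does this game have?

1

Both X: the row player gets 12 (best alternative 9); the column player gets 13 (best alternative 9). Neither deviates — NE.
Both Z is not a NE: the row player would switch to X (6 > 2).
No other cell survives both best-response checks, so there is 1 pure NE.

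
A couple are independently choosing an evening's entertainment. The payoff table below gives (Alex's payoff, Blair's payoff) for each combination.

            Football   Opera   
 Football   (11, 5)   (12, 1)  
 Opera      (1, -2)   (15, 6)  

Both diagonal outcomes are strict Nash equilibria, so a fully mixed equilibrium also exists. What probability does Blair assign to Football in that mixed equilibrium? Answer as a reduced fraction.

Blair's mix q on Football must make Alex indifferent between Football and Opera.
Alex's payoff from Football: 11q + 12(1−q). From Opera: 1q + 15(1−q).
Set equal: 10q = 3(1−q) → q = 3/13.

3/13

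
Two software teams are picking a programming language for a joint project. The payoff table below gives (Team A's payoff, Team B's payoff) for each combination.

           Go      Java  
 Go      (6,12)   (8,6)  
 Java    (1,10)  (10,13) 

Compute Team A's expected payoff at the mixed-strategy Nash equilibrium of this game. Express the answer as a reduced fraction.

52/7

Team B mixes with probability q on Go, chosen so Team A is indifferent: 6q + 8(1−q) = 1q + 10(1−q) gives q = 2/7.
Team A's expected payoff (from either row, since indifferent) is 6·2/7 + 8·5/7 = 52/7.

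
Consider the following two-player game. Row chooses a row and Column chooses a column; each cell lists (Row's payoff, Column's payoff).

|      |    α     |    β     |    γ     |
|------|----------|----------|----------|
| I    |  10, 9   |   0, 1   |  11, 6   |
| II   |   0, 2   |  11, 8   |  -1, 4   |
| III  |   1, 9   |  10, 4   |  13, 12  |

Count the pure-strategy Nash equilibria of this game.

(I, α): Row gets 10 (best alternative 1); Column gets 9 (best alternative 6). Neither deviates — NE.
(II, β): Row gets 11 (best alternative 10); Column gets 8 (best alternative 4). Neither deviates — NE.
(III, γ): Row gets 13 (best alternative 11); Column gets 12 (best alternative 9). Neither deviates — NE.
(II, γ) is not a NE: Row would switch to III (13 > -1).
No other cell survives both best-response checks, so there are 3 pure NE.

3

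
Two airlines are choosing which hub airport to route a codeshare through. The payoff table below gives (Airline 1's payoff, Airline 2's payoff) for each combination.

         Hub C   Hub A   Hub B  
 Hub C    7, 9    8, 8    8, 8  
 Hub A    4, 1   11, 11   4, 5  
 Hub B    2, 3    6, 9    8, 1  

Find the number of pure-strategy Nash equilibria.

Both Hub C: Airline 1 gets 7 (best alternative 4); Airline 2 gets 9 (best alternative 8). Neither deviates — NE.
Both Hub A: Airline 1 gets 11 (best alternative 8); Airline 2 gets 11 (best alternative 5). Neither deviates — NE.
Both Hub B is not a NE: Airline 2 would switch to Hub A (9 > 1).
No other cell survives both best-response checks, so there are 2 pure NE.

2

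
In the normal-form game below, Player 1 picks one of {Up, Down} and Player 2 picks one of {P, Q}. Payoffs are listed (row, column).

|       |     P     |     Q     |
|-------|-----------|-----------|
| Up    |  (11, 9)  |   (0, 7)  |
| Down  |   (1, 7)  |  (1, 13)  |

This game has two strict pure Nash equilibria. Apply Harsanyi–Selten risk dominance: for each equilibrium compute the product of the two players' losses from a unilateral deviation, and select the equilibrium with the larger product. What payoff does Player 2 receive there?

At (Up, P): Player 1 loses 11 − 1 = 10 by deviating; Player 2 loses 9 − 7 = 2. Product = 10·2 = 20.
At (Down, Q): Player 1 loses 1 − 0 = 1 by deviating; Player 2 loses 13 − 7 = 6. Product = 1·6 = 6.
20 > 6, so (Up, P) is risk-dominant. Player 2's payoff there is 9.

9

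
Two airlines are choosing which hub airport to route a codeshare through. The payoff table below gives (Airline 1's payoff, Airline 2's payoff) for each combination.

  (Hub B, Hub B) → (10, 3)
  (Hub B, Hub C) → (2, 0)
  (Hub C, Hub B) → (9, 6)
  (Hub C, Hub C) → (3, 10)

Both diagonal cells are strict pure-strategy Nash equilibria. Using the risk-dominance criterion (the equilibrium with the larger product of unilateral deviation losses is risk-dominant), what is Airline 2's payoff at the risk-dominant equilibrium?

10

At both Hub B: Airline 1 loses 10 − 9 = 1 by deviating; Airline 2 loses 3 − 0 = 3. Product = 1·3 = 3.
At both Hub C: Airline 1 loses 3 − 2 = 1 by deviating; Airline 2 loses 10 − 6 = 4. Product = 1·4 = 4.
4 > 3, so both Hub C is risk-dominant. Airline 2's payoff there is 10.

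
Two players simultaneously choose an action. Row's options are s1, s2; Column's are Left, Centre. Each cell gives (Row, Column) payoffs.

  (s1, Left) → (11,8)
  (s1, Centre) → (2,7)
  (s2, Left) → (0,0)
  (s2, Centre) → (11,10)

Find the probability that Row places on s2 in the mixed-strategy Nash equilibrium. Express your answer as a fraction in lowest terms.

Row's mix p on s1 must make Column indifferent between Left and Centre.
Column's payoff from Left: 8p + 0(1−p). From Centre: 7p + 10(1−p).
Set equal: 1p = 10(1−p) → p = 10/11.
Probability on s2 is 1 − 10/11 = 1/11.

1/11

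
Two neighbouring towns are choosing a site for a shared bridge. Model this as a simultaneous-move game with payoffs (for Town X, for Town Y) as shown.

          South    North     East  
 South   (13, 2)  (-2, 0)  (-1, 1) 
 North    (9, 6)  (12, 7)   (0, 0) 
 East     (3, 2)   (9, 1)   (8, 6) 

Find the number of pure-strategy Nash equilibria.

Both South: Town X gets 13 (best alternative 9); Town Y gets 2 (best alternative 1). Neither deviates — NE.
Both North: Town X gets 12 (best alternative 9); Town Y gets 7 (best alternative 6). Neither deviates — NE.
Both East: Town X gets 8 (best alternative 0); Town Y gets 6 (best alternative 2). Neither deviates — NE.
(South, North) is not a NE: Town X would switch to North (12 > -2).
No other cell survives both best-response checks, so there are 3 pure NE.

3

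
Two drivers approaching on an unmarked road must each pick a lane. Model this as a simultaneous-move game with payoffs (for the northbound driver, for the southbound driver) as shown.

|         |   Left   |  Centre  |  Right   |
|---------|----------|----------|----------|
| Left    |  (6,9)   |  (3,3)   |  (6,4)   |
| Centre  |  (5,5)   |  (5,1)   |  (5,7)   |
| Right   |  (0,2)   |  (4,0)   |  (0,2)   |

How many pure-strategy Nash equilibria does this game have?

1

Both Left: the northbound driver gets 6 (best alternative 5); the southbound driver gets 9 (best alternative 4). Neither deviates — NE.
Both Centre is not a NE: the southbound driver would switch to Right (7 > 1).
No other cell survives both best-response checks, so there is 1 pure NE.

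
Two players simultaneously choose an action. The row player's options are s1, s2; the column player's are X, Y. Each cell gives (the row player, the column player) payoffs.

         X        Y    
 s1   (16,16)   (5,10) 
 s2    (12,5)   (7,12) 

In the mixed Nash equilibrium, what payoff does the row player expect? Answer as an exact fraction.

26/3

The column player mixes with probability q on X, chosen so the row player is indifferent: 16q + 5(1−q) = 12q + 7(1−q) gives q = 1/3.
The row player's expected payoff (from either row, since indifferent) is 16·1/3 + 5·2/3 = 26/3.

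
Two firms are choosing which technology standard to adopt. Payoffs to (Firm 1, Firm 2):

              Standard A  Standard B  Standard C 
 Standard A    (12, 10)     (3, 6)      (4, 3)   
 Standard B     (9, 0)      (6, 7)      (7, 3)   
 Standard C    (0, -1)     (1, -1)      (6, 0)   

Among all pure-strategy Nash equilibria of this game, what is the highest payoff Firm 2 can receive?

10

Both Standard A is a pure NE (Firm 1: 12 ≥ 9; Firm 2: 10 ≥ 6). Firm 2 gets 10.
Both Standard B is a pure NE (Firm 1: 6 ≥ 3; Firm 2: 7 ≥ 3). Firm 2 gets 7.
Every other cell has a profitable deviation for at least one player. Highest of {10, 7} is 10.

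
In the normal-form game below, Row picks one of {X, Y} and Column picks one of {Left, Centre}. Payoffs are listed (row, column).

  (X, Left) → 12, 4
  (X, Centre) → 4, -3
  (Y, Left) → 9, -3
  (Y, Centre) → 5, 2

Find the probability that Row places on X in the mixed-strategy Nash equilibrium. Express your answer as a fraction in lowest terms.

5/12

Row's mix p on X must make Column indifferent between Left and Centre.
Column's payoff from Left: 4p + (-3)(1−p). From Centre: (-3)p + 2(1−p).
Set equal: 7p = 5(1−p) → p = 5/12.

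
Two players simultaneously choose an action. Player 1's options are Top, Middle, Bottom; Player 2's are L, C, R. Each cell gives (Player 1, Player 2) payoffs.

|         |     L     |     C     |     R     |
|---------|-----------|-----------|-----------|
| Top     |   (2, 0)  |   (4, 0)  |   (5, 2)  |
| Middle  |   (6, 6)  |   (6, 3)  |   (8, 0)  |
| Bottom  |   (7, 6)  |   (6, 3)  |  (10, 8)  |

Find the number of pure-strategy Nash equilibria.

(Bottom, R): Player 1 gets 10 (best alternative 8); Player 2 gets 8 (best alternative 6). Neither deviates — NE.
(Middle, C) is not a NE: Player 2 would switch to L (6 > 3).
No other cell survives both best-response checks, so there is 1 pure NE.

1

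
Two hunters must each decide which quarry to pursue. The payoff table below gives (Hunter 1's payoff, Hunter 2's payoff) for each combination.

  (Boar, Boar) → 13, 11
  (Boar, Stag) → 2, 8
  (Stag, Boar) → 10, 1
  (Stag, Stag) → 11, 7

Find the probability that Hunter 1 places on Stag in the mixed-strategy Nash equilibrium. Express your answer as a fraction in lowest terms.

Hunter 1's mix p on Boar must make Hunter 2 indifferent between Boar and Stag.
Hunter 2's payoff from Boar: 11p + 1(1−p). From Stag: 8p + 7(1−p).
Set equal: 3p = 6(1−p) → p = 6/9 = 2/3.
Probability on Stag is 1 − 2/3 = 1/3.

1/3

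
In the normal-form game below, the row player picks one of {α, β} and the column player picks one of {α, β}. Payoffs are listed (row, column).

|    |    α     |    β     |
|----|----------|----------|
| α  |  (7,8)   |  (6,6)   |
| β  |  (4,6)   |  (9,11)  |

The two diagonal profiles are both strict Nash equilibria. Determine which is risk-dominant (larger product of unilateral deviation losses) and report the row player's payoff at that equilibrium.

9

At both α: the row player loses 7 − 4 = 3 by deviating; the column player loses 8 − 6 = 2. Product = 3·2 = 6.
At both β: the row player loses 9 − 6 = 3 by deviating; the column player loses 11 − 6 = 5. Product = 3·5 = 15.
15 > 6, so both β is risk-dominant. The row player's payoff there is 9.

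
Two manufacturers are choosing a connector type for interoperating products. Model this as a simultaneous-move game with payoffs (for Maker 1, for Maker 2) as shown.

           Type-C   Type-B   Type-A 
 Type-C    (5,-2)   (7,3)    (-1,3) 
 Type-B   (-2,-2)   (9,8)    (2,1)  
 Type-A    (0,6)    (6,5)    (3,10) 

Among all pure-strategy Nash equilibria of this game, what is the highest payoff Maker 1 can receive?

Both Type-B is a pure NE (Maker 1: 9 ≥ 7; Maker 2: 8 ≥ 1). Maker 1 gets 9.
Both Type-A is a pure NE (Maker 1: 3 ≥ 2; Maker 2: 10 ≥ 6). Maker 1 gets 3.
Every other cell has a profitable deviation for at least one player. Highest of {9, 3} is 9.

9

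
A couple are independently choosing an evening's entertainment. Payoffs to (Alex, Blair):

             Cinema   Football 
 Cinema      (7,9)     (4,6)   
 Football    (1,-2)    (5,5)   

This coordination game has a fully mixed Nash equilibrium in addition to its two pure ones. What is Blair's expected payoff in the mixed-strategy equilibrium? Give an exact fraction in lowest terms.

57/10

Alex mixes with probability p on Cinema, chosen so Blair is indifferent: 9p + (-2)(1−p) = 6p + 5(1−p) gives p = 7/10.
Blair's expected payoff is 9·7/10 + (-2)·3/10 = 57/10.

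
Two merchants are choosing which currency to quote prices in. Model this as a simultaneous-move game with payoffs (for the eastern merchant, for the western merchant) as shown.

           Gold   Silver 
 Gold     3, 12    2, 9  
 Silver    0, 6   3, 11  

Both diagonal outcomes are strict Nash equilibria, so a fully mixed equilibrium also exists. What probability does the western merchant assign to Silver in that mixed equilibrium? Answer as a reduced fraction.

The western merchant's mix q on Gold must make the eastern merchant indifferent between Gold and Silver.
The eastern merchant's payoff from Gold: 3q + 2(1−q). From Silver: 0q + 3(1−q).
Set equal: 3q = 1(1−q) → q = 1/4.
Probability on Silver is 1 − 1/4 = 3/4.

3/4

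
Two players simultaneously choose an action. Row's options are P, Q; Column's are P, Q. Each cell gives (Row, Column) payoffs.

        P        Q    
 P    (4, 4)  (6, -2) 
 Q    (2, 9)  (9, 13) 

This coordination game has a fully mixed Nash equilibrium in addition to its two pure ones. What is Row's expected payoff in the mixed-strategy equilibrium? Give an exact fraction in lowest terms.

24/5

Column mixes with probability q on P, chosen so Row is indifferent: 4q + 6(1−q) = 2q + 9(1−q) gives q = 3/5.
Row's expected payoff (from either row, since indifferent) is 4·3/5 + 6·2/5 = 24/5.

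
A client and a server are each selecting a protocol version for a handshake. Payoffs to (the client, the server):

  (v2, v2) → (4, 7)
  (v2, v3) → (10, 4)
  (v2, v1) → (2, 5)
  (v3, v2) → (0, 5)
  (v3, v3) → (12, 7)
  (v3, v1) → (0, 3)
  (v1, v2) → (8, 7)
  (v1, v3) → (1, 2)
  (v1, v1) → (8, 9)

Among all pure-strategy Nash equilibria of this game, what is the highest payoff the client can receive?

Both v3 is a pure NE (the client: 12 ≥ 10; the server: 7 ≥ 5). The client gets 12.
Both v1 is a pure NE (the client: 8 ≥ 2; the server: 9 ≥ 7). The client gets 8.
Every other cell has a profitable deviation for at least one player. Highest of {12, 8} is 12.

12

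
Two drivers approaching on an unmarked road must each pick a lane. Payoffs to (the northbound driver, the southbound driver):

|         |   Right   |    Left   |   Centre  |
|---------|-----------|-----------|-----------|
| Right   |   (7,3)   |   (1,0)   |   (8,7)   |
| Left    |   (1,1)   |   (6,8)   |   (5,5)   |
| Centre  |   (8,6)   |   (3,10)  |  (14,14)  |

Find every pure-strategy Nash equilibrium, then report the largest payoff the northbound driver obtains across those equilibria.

14

Both Left is a pure NE (the northbound driver: 6 ≥ 3; the southbound driver: 8 ≥ 5). The northbound driver gets 6.
Both Centre is a pure NE (the northbound driver: 14 ≥ 8; the southbound driver: 14 ≥ 10). The northbound driver gets 14.
Every other cell has a profitable deviation for at least one player. Highest of {6, 14} is 14.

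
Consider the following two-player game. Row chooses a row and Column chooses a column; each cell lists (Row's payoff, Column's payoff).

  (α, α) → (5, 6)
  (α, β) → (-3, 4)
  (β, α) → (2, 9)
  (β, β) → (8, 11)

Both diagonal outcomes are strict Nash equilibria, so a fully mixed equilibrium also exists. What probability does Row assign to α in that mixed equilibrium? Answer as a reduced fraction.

Row's mix p on α must make Column indifferent between α and β.
Column's payoff from α: 6p + 9(1−p). From β: 4p + 11(1−p).
Set equal: 2p = 2(1−p) → p = 2/4 = 1/2.

1/2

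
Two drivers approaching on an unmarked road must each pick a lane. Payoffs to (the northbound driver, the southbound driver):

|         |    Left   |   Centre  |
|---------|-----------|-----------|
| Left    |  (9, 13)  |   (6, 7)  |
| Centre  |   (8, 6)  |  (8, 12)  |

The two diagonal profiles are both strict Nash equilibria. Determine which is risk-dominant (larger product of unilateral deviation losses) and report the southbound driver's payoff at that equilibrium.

12

At both Left: the northbound driver loses 9 − 8 = 1 by deviating; the southbound driver loses 13 − 7 = 6. Product = 1·6 = 6.
At both Centre: the northbound driver loses 8 − 6 = 2 by deviating; the southbound driver loses 12 − 6 = 6. Product = 2·6 = 12.
12 > 6, so both Centre is risk-dominant. The southbound driver's payoff there is 12.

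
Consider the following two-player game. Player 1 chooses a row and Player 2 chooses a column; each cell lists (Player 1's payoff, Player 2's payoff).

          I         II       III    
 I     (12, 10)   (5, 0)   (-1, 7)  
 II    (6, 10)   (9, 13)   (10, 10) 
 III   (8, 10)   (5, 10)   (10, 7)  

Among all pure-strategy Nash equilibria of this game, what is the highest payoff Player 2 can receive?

Both I is a pure NE (Player 1: 12 ≥ 8; Player 2: 10 ≥ 7). Player 2 gets 10.
Both II is a pure NE (Player 1: 9 ≥ 5; Player 2: 13 ≥ 10). Player 2 gets 13.
Every other cell has a profitable deviation for at least one player. Highest of {10, 13} is 13.

13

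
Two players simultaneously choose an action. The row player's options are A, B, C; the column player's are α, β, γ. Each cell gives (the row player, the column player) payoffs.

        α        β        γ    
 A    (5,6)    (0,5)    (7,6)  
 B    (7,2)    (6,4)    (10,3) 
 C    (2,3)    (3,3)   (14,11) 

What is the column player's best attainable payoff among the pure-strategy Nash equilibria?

(B, β) is a pure NE (the row player: 6 ≥ 3; the column player: 4 ≥ 3). The column player gets 4.
(C, γ) is a pure NE (the row player: 14 ≥ 10; the column player: 11 ≥ 3). The column player gets 11.
Every other cell has a profitable deviation for at least one player. Highest of {4, 11} is 11.

11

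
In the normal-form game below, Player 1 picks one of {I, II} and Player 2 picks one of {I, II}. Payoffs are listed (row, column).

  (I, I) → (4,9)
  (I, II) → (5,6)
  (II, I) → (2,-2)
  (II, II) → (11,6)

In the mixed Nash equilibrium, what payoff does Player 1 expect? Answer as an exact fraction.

Player 2 mixes with probability q on I, chosen so Player 1 is indifferent: 4q + 5(1−q) = 2q + 11(1−q) gives q = 3/4.
Player 1's expected payoff (from either row, since indifferent) is 4·3/4 + 5·1/4 = 17/4.

17/4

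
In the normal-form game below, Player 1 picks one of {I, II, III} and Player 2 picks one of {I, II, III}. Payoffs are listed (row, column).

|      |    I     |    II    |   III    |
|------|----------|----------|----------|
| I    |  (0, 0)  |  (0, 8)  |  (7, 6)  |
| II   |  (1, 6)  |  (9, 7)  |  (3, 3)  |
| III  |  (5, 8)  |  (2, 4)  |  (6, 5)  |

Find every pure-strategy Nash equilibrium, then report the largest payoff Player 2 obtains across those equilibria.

8

Both II is a pure NE (Player 1: 9 ≥ 2; Player 2: 7 ≥ 6). Player 2 gets 7.
(III, I) is a pure NE (Player 1: 5 ≥ 1; Player 2: 8 ≥ 5). Player 2 gets 8.
Every other cell has a profitable deviation for at least one player. Highest of {7, 8} is 8.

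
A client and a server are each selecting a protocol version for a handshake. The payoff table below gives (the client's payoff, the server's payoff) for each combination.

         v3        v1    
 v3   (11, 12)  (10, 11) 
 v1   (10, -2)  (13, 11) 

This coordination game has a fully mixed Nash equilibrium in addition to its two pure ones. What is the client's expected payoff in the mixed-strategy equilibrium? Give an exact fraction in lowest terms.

The server mixes with probability q on v3, chosen so the client is indifferent: 11q + 10(1−q) = 10q + 13(1−q) gives q = 3/4.
The client's expected payoff (from either row, since indifferent) is 11·3/4 + 10·1/4 = 43/4.

43/4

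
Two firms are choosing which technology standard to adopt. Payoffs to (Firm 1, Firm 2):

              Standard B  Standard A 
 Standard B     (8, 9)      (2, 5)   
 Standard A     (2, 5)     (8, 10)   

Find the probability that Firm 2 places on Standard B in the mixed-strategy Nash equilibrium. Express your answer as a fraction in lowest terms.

Firm 2's mix q on Standard B must make Firm 1 indifferent between Standard B and Standard A.
Firm 1's payoff from Standard B: 8q + 2(1−q). From Standard A: 2q + 8(1−q).
Set equal: 6q = 6(1−q) → q = 6/12 = 1/2.

1/2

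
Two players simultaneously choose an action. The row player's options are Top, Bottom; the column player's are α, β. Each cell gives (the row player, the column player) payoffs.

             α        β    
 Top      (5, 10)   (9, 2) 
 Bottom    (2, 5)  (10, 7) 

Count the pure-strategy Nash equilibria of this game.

(Top, α): the row player gets 5 (best alternative 2); the column player gets 10 (best alternative 2). Neither deviates — NE.
(Bottom, β): the row player gets 10 (best alternative 9); the column player gets 7 (best alternative 5). Neither deviates — NE.
(Bottom, α) is not a NE: the row player would switch to Top (5 > 2).
No other cell survives both best-response checks, so there are 2 pure NE.

2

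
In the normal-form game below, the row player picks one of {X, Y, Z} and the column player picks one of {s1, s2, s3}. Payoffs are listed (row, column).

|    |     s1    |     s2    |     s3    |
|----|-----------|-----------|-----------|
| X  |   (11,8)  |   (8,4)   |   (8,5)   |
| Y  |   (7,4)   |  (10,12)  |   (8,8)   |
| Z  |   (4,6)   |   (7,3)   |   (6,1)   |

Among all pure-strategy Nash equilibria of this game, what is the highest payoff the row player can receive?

(X, s1) is a pure NE (the row player: 11 ≥ 7; the column player: 8 ≥ 5). The row player gets 11.
(Y, s2) is a pure NE (the row player: 10 ≥ 8; the column player: 12 ≥ 8). The row player gets 10.
Every other cell has a profitable deviation for at least one player. Highest of {11, 10} is 11.

11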